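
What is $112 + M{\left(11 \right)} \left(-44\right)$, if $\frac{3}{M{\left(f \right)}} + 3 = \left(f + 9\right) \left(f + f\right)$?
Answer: $\frac{48812}{437} \approx 111.7$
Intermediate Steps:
$M{\left(f \right)} = \frac{3}{-3 + 2 f \left(9 + f\right)}$ ($M{\left(f \right)} = \frac{3}{-3 + \left(f + 9\right) \left(f + f\right)} = \frac{3}{-3 + \left(9 + f\right) 2 f} = \frac{3}{-3 + 2 f \left(9 + f\right)}$)
$112 + M{\left(11 \right)} \left(-44\right) = 112 + \frac{3}{-3 + 2 \cdot 11^{2} + 18 \cdot 11} \left(-44\right) = 112 + \frac{3}{-3 + 2 \cdot 121 + 198} \left(-44\right) = 112 + \frac{3}{-3 + 242 + 198} \left(-44\right) = 112 + \frac{3}{437} \left(-44\right) = 112 - \frac{132}{437} = \frac{48812}{437}$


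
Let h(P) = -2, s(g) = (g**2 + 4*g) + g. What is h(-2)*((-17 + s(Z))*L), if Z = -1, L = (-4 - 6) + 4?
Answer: -252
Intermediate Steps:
L = -6 (L = -10 + 4 = -6)
s(g) = g**2 + 5*g
h(-2)*((-17 + s(Z))*L) = -2*(-17 - (5 - 1))*(-6) = -2*(-17 - 1*4)*(-6) = -2*(-17 - 4)*(-6) = -(-42)*(-6) = -2*126 = -252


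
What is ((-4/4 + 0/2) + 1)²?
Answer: 0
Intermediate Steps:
((-4/4 + 0/2) + 1)² = ((-4*¼ + 0*(½)) + 1)² = ((-1 + 0) + 1)² = (-1 + 1)² = 0² = 0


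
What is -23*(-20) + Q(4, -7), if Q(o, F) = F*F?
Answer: 509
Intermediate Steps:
Q(o, F) = F²
-23*(-20) + Q(4, -7) = -23*(-20) + (-7)² = 460 + 49 = 509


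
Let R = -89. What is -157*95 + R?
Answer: -15004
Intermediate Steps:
-157*95 + R = -157*95 - 89 = -14915 - 89 = -15004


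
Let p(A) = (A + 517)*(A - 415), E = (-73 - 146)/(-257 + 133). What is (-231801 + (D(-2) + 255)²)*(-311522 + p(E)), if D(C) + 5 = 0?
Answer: 1368991940116779/15376 ≈ 8.9034e+10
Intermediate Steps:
E = 219/124 (E = -219/(-124) = -219*(-1/124) = 219/124 ≈ 1.7661)
D(C) = -5 (D(C) = -5 + 0 = -5)
p(A) = (-415 + A)*(517 + A) (p(A) = (517 + A)*(-415 + A) = (-415 + A)*(517 + A))
(-231801 + (D(-2) + 255)²)*(-311522 + p(E)) = (-231801 + (-5 + 255)²)*(-311522 + (-214555 + (219/124)² + 102*(219/124))) = (-231801 + 250²)*(-311522 + (-214555 + 47961/15376 + 11169/62)) = (-231801 + 62500)*(-311522 - 3296179807/15376) = -169301*(-8086142079/15376) = 1368991940116779/15376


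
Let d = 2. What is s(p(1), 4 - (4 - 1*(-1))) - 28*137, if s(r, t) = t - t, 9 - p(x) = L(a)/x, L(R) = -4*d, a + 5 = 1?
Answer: -3836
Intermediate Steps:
a = -4 (a = -5 + 1 = -4)
L(R) = -8 (L(R) = -4*2 = -8)
p(x) = 9 + 8/x (p(x) = 9 - (-8)/x = 9 + 8/x)
s(r, t) = 0
s(p(1), 4 - (4 - 1*(-1))) - 28*137 = 0 - 28*137 = 0 - 3836 = -3836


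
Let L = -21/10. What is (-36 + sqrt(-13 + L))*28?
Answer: -1008 + 14*I*sqrt(1510)/5 ≈ -1008.0 + 108.8*I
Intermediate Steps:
L = -21/10 (L = -21*1/10 = -21/10 ≈ -2.1000)
(-36 + sqrt(-13 + L))*28 = (-36 + sqrt(-13 - 21/10))*28 = (-36 + sqrt(-151/10))*28 = (-36 + I*sqrt(1510)/10)*28 = -1008 + 14*I*sqrt(1510)/5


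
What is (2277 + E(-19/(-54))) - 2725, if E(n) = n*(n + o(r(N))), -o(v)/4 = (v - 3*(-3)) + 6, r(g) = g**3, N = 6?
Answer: -2254031/2916 ≈ -772.99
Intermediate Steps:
o(v) = -60 - 4*v (o(v) = -4*((v - 3*(-3)) + 6) = -4*((v + 9) + 6) = -4*((9 + v) + 6) = -4*(15 + v) = -60 - 4*v)
E(n) = n*(-924 + n) (E(n) = n*(n + (-60 - 4*6**3)) = n*(n + (-60 - 4*216)) = n*(n + (-60 - 864)) = n*(n - 924) = n*(-924 + n))
(2277 + E(-19/(-54))) - 2725 = (2277 + (-19/(-54))*(-924 - 19/(-54))) - 2725 = (2277 + (-19*(-1/54))*(-924 - 19*(-1/54))) - 2725 = (2277 + 19*(-924 + 19/54)/54) - 2725 = (2277 + (19/54)*(-49877/54)) - 2725 = (2277 - 947663/2916) - 2725 = 5692069/2916 - 2725 = -2254031/2916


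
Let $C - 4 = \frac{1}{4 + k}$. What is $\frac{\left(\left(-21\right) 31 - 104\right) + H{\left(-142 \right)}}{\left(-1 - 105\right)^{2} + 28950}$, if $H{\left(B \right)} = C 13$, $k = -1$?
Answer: $- \frac{1048}{60279} \approx -0.017386$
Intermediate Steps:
$C = \frac{13}{3}$ ($C = 4 + \frac{1}{4 - 1} = 4 + \frac{1}{3} = \frac{13}{3} \approx 4.3333$)
$H{\left(B \right)} = \frac{169}{3}$ ($H{\left(B \right)} = \frac{13}{3} \cdot 13 = \frac{169}{3}$)
$\frac{\left(\left(-21\right) 31 - 104\right) + H{\left(-142 \right)}}{\left(-1 - 105\right)^{2} + 28950} = \frac{\left(\left(-21\right) 31 - 104\right) + \frac{169}{3}}{\left(-1 - 105\right)^{2} + 28950} = \frac{\left(-651 - 104\right) + \frac{169}{3}}{\left(-106\right)^{2} + 28950} = \frac{-755 + \frac{169}{3}}{11236 + 28950} = - \frac{2096}{3 \cdot 40186} = \left(- \frac{2096}{3}\right) \frac{1}{40186} = - \frac{1048}{60279}$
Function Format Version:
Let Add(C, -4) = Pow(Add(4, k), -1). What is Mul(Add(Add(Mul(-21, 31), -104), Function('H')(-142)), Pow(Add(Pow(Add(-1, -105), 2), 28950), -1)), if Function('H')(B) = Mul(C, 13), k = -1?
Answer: Rational(-1048, 60279) ≈ -0.017386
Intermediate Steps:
C = Rational(13, 3) (C = Add(4, Pow(Add(4, -1), -1)) = Add(4, Pow(3, -1)) = Add(4, Rational(1, 3)) = Rational(13, 3) ≈ 4.3333)
Function('H')(B) = Rational(169, 3) (Function('H')(B) = Mul(Rational(13, 3), 13) = Rational(169, 3))
Mul(Add(Add(Mul(-21, 31), -104), Function('H')(-142)), Pow(Add(Pow(Add(-1, -105), 2), 28950), -1)) = Mul(Add(Add(Mul(-21, 31), -104), Rational(169, 3)), Pow(Add(Pow(Add(-1, -105), 2), 28950), -1)) = Mul(Add(Add(-651, -104), Rational(169, 3)), Pow(Add(Pow(-106, 2), 28950), -1)) = Mul(Add(-755, Rational(169, 3)), Pow(Add(11236, 28950), -1)) = Mul(Rational(-2096, 3), Pow(40186, -1)) = Mul(Rational(-2096, 3), Rational(1, 40186)) = Rational(-1048, 60279)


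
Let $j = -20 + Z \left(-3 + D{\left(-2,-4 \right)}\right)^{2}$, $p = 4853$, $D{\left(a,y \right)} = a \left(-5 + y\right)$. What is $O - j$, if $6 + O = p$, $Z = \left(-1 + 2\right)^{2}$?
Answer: $4642$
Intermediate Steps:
$Z = 1$ ($Z = 1^{2} = 1$)
$O = 4847$ ($O = -6 + 4853 = 4847$)
$j = 205$ ($j = -20 + 1 \left(-3 - 2 \left(-5 - 4\right)\right)^{2} = -20 + 1 \left(-3 - -18\right)^{2} = -20 + 1 \left(-3 + 18\right)^{2} = -20 + 1 \cdot 15^{2} = -20 + 1 \cdot 225 = -20 + 225 = 205$)
$O - j = 4847 - 205 = 4642$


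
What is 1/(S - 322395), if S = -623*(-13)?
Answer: -1/314296 ≈ -3.1817e-6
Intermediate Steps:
S = 8099 (S = -623*(-13) = 8099)
1/(S - 322395) = 1/(8099 - 322395) = 1/(-314296) = -1/314296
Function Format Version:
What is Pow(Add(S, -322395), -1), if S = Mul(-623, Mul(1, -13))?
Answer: Rational(-1, 314296) ≈ -3.1817e-6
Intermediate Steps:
S = 8099 (S = Mul(-623, -13) = 8099)
Pow(Add(S, -322395), -1) = Pow(Add(8099, -322395), -1) = Pow(-314296, -1) = Rational(-1, 314296)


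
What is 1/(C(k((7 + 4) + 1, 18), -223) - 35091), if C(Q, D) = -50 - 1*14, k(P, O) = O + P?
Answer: -1/35155 ≈ -2.8445e-5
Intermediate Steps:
C(Q, D) = -64 (C(Q, D) = -50 - 14 = -64)
1/(C(k((7 + 4) + 1, 18), -223) - 35091) = 1/(-64 - 35091) = 1/(-35155) = -1/35155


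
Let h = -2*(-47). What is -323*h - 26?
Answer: -30388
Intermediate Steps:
h = 94
-323*h - 26 = -323*94 - 26 = -30362 - 26 = -30388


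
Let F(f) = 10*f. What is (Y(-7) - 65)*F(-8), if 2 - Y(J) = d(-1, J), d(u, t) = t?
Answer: 4480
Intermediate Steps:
Y(J) = 2 - J
(Y(-7) - 65)*F(-8) = ((2 - 1*(-7)) - 65)*(10*(-8)) = ((2 + 7) - 65)*(-80) = (9 - 65)*(-80) = -56*(-80) = 4480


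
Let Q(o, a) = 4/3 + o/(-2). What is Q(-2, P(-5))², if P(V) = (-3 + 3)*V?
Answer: 49/9 ≈ 5.4444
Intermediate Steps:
P(V) = 0 (P(V) = 0*V = 0)
Q(o, a) = 4/3 - o/2 (Q(o, a) = 4*(⅓) + o*(-½) = 4/3 - o/2)
Q(-2, P(-5))² = (4/3 - ½*(-2))² = (4/3 + 1)² = (7/3)² = 49/9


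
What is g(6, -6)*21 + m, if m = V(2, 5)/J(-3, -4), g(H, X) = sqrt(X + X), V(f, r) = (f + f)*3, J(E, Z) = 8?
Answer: 3/2 + 42*I*sqrt(3) ≈ 1.5 + 72.746*I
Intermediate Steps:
V(f, r) = 6*f (V(f, r) = (2*f)*3 = 6*f)
g(H, X) = sqrt(2)*sqrt(X) (g(H, X) = sqrt(2*X) = sqrt(2)*sqrt(X))
m = 3/2 (m = (6*2)/8 = 12*(1/8) = 3/2 ≈ 1.5000)
g(6, -6)*21 + m = (sqrt(2)*sqrt(-6))*21 + 3/2 = (sqrt(2)*(I*sqrt(6)))*21 + 3/2 = (2*I*sqrt(3))*21 + 3/2 = 42*I*sqrt(3) + 3/2 = 3/2 + 42*I*sqrt(3)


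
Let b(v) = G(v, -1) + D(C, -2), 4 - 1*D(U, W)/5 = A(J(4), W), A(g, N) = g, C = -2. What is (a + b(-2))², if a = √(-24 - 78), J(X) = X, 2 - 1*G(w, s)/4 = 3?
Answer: (4 - I*√102)² ≈ -86.0 - 80.796*I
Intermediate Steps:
G(w, s) = -4 (G(w, s) = 8 - 4*3 = 8 - 12 = -4)
a = I*√102 (a = √(-102) = I*√102 ≈ 10.1*I)
D(U, W) = 0 (D(U, W) = 20 - 5*4 = 20 - 20 = 0)
b(v) = -4 (b(v) = -4 + 0 = -4)
(a + b(-2))² = (I*√102 - 4)² = (-4 + I*√102)²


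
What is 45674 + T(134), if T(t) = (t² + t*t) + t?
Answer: 81720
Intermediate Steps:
T(t) = t + 2*t² (T(t) = (t² + t²) + t = 2*t² + t = t + 2*t²)
45674 + T(134) = 45674 + 134*(1 + 2*134) = 45674 + 134*(1 + 268) = 45674 + 134*269 = 45674 + 36046 = 81720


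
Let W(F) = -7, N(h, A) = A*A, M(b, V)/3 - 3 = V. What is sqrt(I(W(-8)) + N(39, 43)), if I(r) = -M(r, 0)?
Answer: 4*sqrt(115) ≈ 42.895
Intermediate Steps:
M(b, V) = 9 + 3*V
N(h, A) = A**2
I(r) = -9 (I(r) = -(9 + 3*0) = -(9 + 0) = -1*9 = -9)
sqrt(I(W(-8)) + N(39, 43)) = sqrt(-9 + 43**2) = sqrt(-9 + 1849) = sqrt(1840) = 4*sqrt(115)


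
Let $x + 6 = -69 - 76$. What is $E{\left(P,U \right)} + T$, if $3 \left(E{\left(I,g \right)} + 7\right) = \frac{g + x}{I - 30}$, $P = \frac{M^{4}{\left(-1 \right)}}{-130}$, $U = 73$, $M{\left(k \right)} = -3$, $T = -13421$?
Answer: $- \frac{53453488}{3981} \approx -13427.0$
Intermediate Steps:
$x = -151$ ($x = -6 - 145 = -151$)
$P = - \frac{81}{130}$ ($P = \frac{\left(-3\right)^{4}}{-130} = 81 \left(- \frac{1}{130}\right) = - \frac{81}{130} \approx -0.62308$)
$E{\left(I,g \right)} = -7 + \frac{-151 + g}{3 \left(-30 + I\right)}$ ($E{\left(I,g \right)} = -7 + \frac{\left(g - 151\right) \frac{1}{I - 30}}{3} = -7 + \frac{\left(-151 + g\right) \frac{1}{-30 + I}}{3} = -7 + \frac{\frac{1}{-30 + I} \left(-151 + g\right)}{3} = -7 + \frac{-151 + g}{3 \left(-30 + I\right)}$)
$E{\left(P,U \right)} + T = \frac{479 + 73 - - \frac{1701}{130}}{3 \left(-30 - \frac{81}{130}\right)} - 13421 = \frac{479 + 73 + \frac{1701}{130}}{3 \left(- \frac{3981}{130}\right)} - 13421 = \frac{1}{3} \left(- \frac{130}{3981}\right) \frac{73461}{130} - 13421 = - \frac{24487}{3981} - 13421 = - \frac{53453488}{3981}$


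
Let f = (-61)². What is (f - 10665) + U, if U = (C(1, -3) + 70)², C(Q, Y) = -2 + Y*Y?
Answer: -1015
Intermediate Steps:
C(Q, Y) = -2 + Y²
f = 3721
U = 5929 (U = ((-2 + (-3)²) + 70)² = ((-2 + 9) + 70)² = (7 + 70)² = 77² = 5929)
(f - 10665) + U = (3721 - 10665) + 5929 = -6944 + 5929 = -1015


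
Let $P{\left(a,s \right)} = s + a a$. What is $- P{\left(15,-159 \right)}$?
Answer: $-66$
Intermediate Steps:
$P{\left(a,s \right)} = s + a^{2}$
$- P{\left(15,-159 \right)} = - (-159 + 15^{2}) = - (-159 + 225) = \left(-1\right) 66 = -66$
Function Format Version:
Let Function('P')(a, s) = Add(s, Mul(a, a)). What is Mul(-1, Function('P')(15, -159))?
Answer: -66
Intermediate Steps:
Function('P')(a, s) = Add(s, Pow(a, 2))
Mul(-1, Function('P')(15, -159)) = Mul(-1, Add(-159, Pow(15, 2))) = Mul(-1, Add(-159, 225)) = Mul(-1, 66) = -66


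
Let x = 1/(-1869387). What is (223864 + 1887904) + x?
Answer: 3947711646215/1869387 ≈ 2.1118e+6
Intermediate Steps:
x = -1/1869387 ≈ -5.3493e-7
(223864 + 1887904) + x = (223864 + 1887904) - 1/1869387 = 2111768 - 1/1869387 = 3947711646215/1869387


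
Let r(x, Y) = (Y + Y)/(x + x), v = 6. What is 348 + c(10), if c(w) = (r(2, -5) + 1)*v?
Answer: 339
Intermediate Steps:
r(x, Y) = Y/x (r(x, Y) = (2*Y)/((2*x)) = (2*Y)*(1/(2*x)) = Y/x)
c(w) = -9 (c(w) = (-5/2 + 1)*6 = -3/2*6 = -9)
348 + c(10) = 348 - 9 = 339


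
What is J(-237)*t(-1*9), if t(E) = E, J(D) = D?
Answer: 2133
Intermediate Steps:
J(-237)*t(-1*9) = -(-237)*9 = -237*(-9) = 2133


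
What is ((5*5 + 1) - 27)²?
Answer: 1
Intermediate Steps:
((5*5 + 1) - 27)² = ((25 + 1) - 27)² = (26 - 27)² = (-1)² = 1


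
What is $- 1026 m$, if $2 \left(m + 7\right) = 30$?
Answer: $-8208$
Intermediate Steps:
$m = 8$ ($m = -7 + \frac{1}{2} \cdot 30 = -7 + 15 = 8$)
$- 1026 m = \left(-1026\right) 8 = -8208$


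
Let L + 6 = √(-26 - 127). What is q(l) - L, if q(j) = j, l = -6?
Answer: -3*I*√17 ≈ -12.369*I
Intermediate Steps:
L = -6 + 3*I*√17 (L = -6 + √(-26 - 127) = -6 + √(-153) = -6 + 3*I*√17 ≈ -6.0 + 12.369*I)
q(l) - L = -6 - (-6 + 3*I*√17) = -6 + (6 - 3*I*√17) = -3*I*√17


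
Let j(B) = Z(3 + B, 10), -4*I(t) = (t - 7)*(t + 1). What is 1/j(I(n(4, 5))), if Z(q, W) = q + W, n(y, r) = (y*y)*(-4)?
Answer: -4/4421 ≈ -0.00090477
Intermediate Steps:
n(y, r) = -4*y² (n(y, r) = y²*(-4) = -4*y²)
I(t) = -(1 + t)*(-7 + t)/4 (I(t) = -(t - 7)*(t + 1)/4 = -(-7 + t)*(1 + t)/4 = -(1 + t)*(-7 + t)/4)
Z(q, W) = W + q
j(B) = 13 + B (j(B) = 10 + (3 + B) = 13 + B)
1/j(I(n(4, 5))) = 1/(13 + (7/4 - (-4*4²)²/4 + 3*(-4*4²)/2)) = 1/(13 + (7/4 - (-4*16)²/4 + 3*(-4*16)/2)) = 1/(13 + (7/4 - ¼*(-64)² + (3/2)*(-64))) = 1/(13 + (7/4 - ¼*4096 - 96)) = 1/(13 + (7/4 - 1024 - 96)) = 1/(13 - 4473/4) = 1/(-4421/4) = -4/4421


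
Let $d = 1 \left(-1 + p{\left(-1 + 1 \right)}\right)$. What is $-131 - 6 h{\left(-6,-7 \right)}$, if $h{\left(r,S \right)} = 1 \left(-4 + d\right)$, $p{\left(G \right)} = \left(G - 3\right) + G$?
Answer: $-83$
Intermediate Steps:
$p{\left(G \right)} = -3 + 2 G$ ($p{\left(G \right)} = \left(-3 + G\right) + G = -3 + 2 G$)
$d = -4$ ($d = 1 \left(-1 - \left(3 - 2 \left(-1 + 1\right)\right)\right) = 1 \left(-1 + \left(-3 + 2 \cdot 0\right)\right) = 1 \left(-1 + \left(-3 + 0\right)\right) = 1 \left(-1 - 3\right) = 1 \left(-4\right) = -4$)
$h{\left(r,S \right)} = -8$ ($h{\left(r,S \right)} = 1 \left(-4 - 4\right) = 1 \left(-8\right) = -8$)
$-131 - 6 h{\left(-6,-7 \right)} = -131 - -48 = -131 + 48 = -83$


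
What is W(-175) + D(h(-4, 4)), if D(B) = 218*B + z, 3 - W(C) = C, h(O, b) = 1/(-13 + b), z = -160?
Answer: -56/9 ≈ -6.2222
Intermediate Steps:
W(C) = 3 - C
D(B) = -160 + 218*B (D(B) = 218*B - 160 = -160 + 218*B)
W(-175) + D(h(-4, 4)) = (3 - 1*(-175)) + (-160 + 218/(-13 + 4)) = (3 + 175) + (-160 + 218/(-9)) = 178 + (-160 + 218*(-⅑)) = 178 + (-160 - 218/9) = 178 - 1658/9 = -56/9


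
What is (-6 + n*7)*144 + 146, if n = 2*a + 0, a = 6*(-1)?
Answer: -12814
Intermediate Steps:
a = -6
n = -12 (n = 2*(-6) + 0 = -12 + 0 = -12)
(-6 + n*7)*144 + 146 = (-6 - 12*7)*144 + 146 = (-6 - 84)*144 + 146 = -90*144 + 146 = -12960 + 146 = -12814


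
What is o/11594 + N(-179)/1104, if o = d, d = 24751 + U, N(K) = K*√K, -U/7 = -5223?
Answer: 30656/5797 - 179*I*√179/1104 ≈ 5.2883 - 2.1693*I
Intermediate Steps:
U = 36561 (U = -7*(-5223) = 36561)
N(K) = K^(3/2)
d = 61312 (d = 24751 + 36561 = 61312)
o = 61312
o/11594 + N(-179)/1104 = 61312/11594 + (-179)^(3/2)/1104 = 61312*(1/11594) - 179*I*√179*(1/1104) = 30656/5797 - 179*I*√179/1104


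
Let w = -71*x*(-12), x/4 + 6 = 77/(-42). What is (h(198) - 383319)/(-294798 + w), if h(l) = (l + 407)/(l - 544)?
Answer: 132628979/111236924 ≈ 1.1923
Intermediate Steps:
x = -94/3 (x = -24 + 4*(77/(-42)) = -24 + 4*(77*(-1/42)) = -24 + 4*(-11/6) = -24 - 22/3 = -94/3 ≈ -31.333)
w = -26696 (w = -71*(-94/3)*(-12) = (6674/3)*(-12) = -26696)
h(l) = (407 + l)/(-544 + l)
(h(198) - 383319)/(-294798 + w) = ((407 + 198)/(-544 + 198) - 383319)/(-294798 - 26696) = (605/(-346) - 383319)/(-321494) = (-1/346*605 - 383319)*(-1/321494) = (-605/346 - 383319)*(-1/321494) = -132628979/346*(-1/321494) = 132628979/111236924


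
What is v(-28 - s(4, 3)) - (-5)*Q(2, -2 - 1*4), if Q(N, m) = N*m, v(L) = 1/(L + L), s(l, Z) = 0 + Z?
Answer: -3721/62 ≈ -60.016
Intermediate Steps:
s(l, Z) = Z
v(L) = 1/(2*L)
v(-28 - s(4, 3)) - (-5)*Q(2, -2 - 1*4) = 1/(2*(-28 - 1*3)) - (-5)*2*(-2 - 1*4) = 1/(2*(-28 - 3)) - (-5)*2*(-2 - 4) = (½)/(-31) - (-5)*2*(-6) = (½)*(-1/31) - (-5)*(-12) = -1/62 - 1*60 = -1/62 - 60 = -3721/62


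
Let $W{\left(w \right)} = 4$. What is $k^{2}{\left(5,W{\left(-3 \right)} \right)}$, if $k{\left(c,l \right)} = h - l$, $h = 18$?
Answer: $196$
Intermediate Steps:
$k{\left(c,l \right)} = 18 - l$
$k^{2}{\left(5,W{\left(-3 \right)} \right)} = \left(18 - 4\right)^{2} = 14^{2} = 196$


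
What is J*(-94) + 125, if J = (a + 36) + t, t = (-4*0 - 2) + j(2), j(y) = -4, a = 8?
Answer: -3447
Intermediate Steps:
t = -6 (t = (-4*0 - 2) - 4 = (0 - 2) - 4 = -2 - 4 = -6)
J = 38 (J = (8 + 36) - 6 = 44 - 6 = 38)
J*(-94) + 125 = 38*(-94) + 125 = -3572 + 125 = -3447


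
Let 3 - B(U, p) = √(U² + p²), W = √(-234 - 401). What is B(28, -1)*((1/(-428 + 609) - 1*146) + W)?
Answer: (-26425 + 181*I*√635)*(3 - √785)/181 ≈ 3652.5 - 630.43*I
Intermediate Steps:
W = I*√635 (W = √(-635) = I*√635 ≈ 25.199*I)
B(U, p) = 3 - √(U² + p²)
B(28, -1)*((1/(-428 + 609) - 1*146) + W) = (3 - √(28² + (-1)²))*((1/(-428 + 609) - 1*146) + I*√635) = (3 - √(784 + 1))*((1/181 - 146) + I*√635) = (3 - √785)*((1/181 - 146) + I*√635) = (3 - √785)*(-26425/181 + I*√635)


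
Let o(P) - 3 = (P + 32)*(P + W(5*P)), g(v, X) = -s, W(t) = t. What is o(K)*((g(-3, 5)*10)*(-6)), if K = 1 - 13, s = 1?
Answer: -86220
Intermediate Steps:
g(v, X) = -1 (g(v, X) = -1*1 = -1)
K = -12
o(P) = 3 + 6*P*(32 + P) (o(P) = 3 + (P + 32)*(P + 5*P) = 3 + (32 + P)*(6*P) = 3 + 6*P*(32 + P))
o(K)*((g(-3, 5)*10)*(-6)) = (3 + 6*(-12)**2 + 192*(-12))*(-1*10*(-6)) = (3 + 6*144 - 2304)*(-10*(-6)) = (3 + 864 - 2304)*60 = -1437*60 = -86220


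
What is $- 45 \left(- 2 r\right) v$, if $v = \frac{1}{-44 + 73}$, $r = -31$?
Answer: $- \frac{2790}{29} \approx -96.207$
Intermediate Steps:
$v = \frac{1}{29} \approx 0.034483$
$- 45 \left(- 2 r\right) v = - 45 \left(\left(-2\right) \left(-31\right)\right) \frac{1}{29} = \left(-45\right) 62 \cdot \frac{1}{29} = \left(-2790\right) \frac{1}{29} = - \frac{2790}{29}$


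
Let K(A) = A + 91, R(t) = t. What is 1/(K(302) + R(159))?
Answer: 1/552 ≈ 0.0018116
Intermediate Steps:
K(A) = 91 + A
1/(K(302) + R(159)) = 1/((91 + 302) + 159) = 1/(393 + 159) = 1/552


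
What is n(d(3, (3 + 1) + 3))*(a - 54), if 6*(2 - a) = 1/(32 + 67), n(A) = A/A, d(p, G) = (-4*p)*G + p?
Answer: -30889/594 ≈ -52.002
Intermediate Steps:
d(p, G) = p - 4*G*p (d(p, G) = -4*G*p + p = p - 4*G*p)
n(A) = 1
a = 1187/594 (a = 2 - 1/(6*(32 + 67)) = 2 - ⅙/99 = 2 - ⅙*1/99 = 2 - 1/594 = 1187/594 ≈ 1.9983)
n(d(3, (3 + 1) + 3))*(a - 54) = 1*(1187/594 - 54) = 1*(-30889/594) = -30889/594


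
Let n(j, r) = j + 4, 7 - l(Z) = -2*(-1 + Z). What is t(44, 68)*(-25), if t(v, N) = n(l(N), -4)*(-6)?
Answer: 21750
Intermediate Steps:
l(Z) = 5 + 2*Z (l(Z) = 7 - (-2)*(-1 + Z) = 7 - (2 - 2*Z) = 7 + (-2 + 2*Z) = 5 + 2*Z)
n(j, r) = 4 + j
t(v, N) = -54 - 12*N (t(v, N) = (4 + (5 + 2*N))*(-6) = (9 + 2*N)*(-6) = -54 - 12*N)
t(44, 68)*(-25) = (-54 - 12*68)*(-25) = (-54 - 816)*(-25) = -870*(-25) = 21750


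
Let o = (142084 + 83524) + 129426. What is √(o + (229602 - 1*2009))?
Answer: √582627 ≈ 763.30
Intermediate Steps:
o = 355034 (o = 225608 + 129426 = 355034)
√(o + (229602 - 1*2009)) = √(355034 + (229602 - 1*2009)) = √(355034 + (229602 - 2009)) = √(355034 + 227593) = √582627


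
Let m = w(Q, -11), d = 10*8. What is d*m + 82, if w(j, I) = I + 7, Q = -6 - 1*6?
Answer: -238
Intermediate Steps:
d = 80
Q = -12 (Q = -6 - 6 = -12)
w(j, I) = 7 + I
m = -4 (m = 7 - 11 = -4)
d*m + 82 = 80*(-4) + 82 = -320 + 82 = -238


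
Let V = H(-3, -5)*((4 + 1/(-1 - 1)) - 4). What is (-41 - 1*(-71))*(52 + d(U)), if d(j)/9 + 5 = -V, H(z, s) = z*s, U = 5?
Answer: 2235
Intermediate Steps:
H(z, s) = s*z
V = -15/2 (V = (-5*(-3))*((4 + 1/(-1 - 1)) - 4) = 15*((4 + 1/(-2)) - 4) = 15*((4 - 1/2) - 4) = 15*(7/2 - 4) = 15*(-1/2) = -15/2 ≈ -7.5000)
d(j) = 45/2 (d(j) = -45 + 9*(-1*(-15/2)) = -45 + 9*(15/2) = -45 + 135/2 = 45/2)
(-41 - 1*(-71))*(52 + d(U)) = (-41 - 1*(-71))*(52 + 45/2) = (-41 + 71)*(149/2) = 30*(149/2) = 2235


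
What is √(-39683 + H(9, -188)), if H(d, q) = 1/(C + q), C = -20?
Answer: I*√107302845/52 ≈ 199.21*I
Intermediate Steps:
H(d, q) = 1/(-20 + q)
√(-39683 + H(9, -188)) = √(-39683 + 1/(-20 - 188)) = √(-39683 + 1/(-208)) = √(-39683 - 1/208) = √(-8254065/208) = I*√107302845/52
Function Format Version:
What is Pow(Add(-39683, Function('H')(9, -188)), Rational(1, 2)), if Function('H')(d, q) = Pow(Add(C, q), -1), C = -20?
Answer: Mul(Rational(1, 52), I, Pow(107302845, Rational(1, 2))) ≈ Mul(199.21, I)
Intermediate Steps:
Function('H')(d, q) = Pow(Add(-20, q), -1)
Pow(Add(-39683, Function('H')(9, -188)), Rational(1, 2)) = Pow(Add(-39683, Pow(Add(-20, -188), -1)), Rational(1, 2)) = Pow(Add(-39683, Pow(-208, -1)), Rational(1, 2)) = Pow(Add(-39683, Rational(-1, 208)), Rational(1, 2)) = Pow(Rational(-8254065, 208), Rational(1, 2)) = Mul(Rational(1, 52), I, Pow(107302845, Rational(1, 2)))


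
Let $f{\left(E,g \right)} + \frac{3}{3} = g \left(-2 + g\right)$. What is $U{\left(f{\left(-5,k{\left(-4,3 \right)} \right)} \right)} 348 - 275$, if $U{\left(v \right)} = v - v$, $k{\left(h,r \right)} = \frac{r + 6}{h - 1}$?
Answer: $-275$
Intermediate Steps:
$k{\left(h,r \right)} = \frac{6 + r}{-1 + h}$
$f{\left(E,g \right)} = -1 + g \left(-2 + g\right)$
$U{\left(v \right)} = 0$
$U{\left(f{\left(-5,k{\left(-4,3 \right)} \right)} \right)} 348 - 275 = 0 \cdot 348 - 275 = 0 - 275 = -275$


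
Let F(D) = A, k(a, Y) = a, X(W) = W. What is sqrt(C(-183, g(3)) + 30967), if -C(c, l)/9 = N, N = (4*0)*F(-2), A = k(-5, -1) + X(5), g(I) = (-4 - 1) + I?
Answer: sqrt(30967) ≈ 175.97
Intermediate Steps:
g(I) = -5 + I
A = 0 (A = -5 + 5 = 0)
F(D) = 0
N = 0 (N = (4*0)*0 = 0*0 = 0)
C(c, l) = 0 (C(c, l) = -9*0 = 0)
sqrt(C(-183, g(3)) + 30967) = sqrt(0 + 30967) = sqrt(30967)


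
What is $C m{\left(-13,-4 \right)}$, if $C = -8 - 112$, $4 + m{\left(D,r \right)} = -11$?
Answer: $1800$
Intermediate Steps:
$m{\left(D,r \right)} = -15$ ($m{\left(D,r \right)} = -4 - 11 = -15$)
$C = -120$ ($C = -8 - 112 = -120$)
$C m{\left(-13,-4 \right)} = \left(-120\right) \left(-15\right) = 1800$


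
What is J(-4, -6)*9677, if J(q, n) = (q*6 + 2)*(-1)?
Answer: 212894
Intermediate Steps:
J(q, n) = -2 - 6*q (J(q, n) = (6*q + 2)*(-1) = (2 + 6*q)*(-1) = -2 - 6*q)
J(-4, -6)*9677 = (-2 - 6*(-4))*9677 = (-2 + 24)*9677 = 22*9677 = 212894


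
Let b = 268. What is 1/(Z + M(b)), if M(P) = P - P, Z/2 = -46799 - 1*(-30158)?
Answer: -1/33282 ≈ -3.0046e-5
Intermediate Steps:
Z = -33282 (Z = 2*(-46799 - 1*(-30158)) = 2*(-46799 + 30158) = 2*(-16641) = -33282)
M(P) = 0
1/(Z + M(b)) = 1/(-33282 + 0) = 1/(-33282) = -1/33282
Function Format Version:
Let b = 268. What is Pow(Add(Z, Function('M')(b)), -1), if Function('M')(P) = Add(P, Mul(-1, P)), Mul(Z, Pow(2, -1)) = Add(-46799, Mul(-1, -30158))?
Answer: Rational(-1, 33282) ≈ -3.0046e-5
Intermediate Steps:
Z = -33282 (Z = Mul(2, Add(-46799, Mul(-1, -30158))) = Mul(2, Add(-46799, 30158)) = Mul(2, -16641) = -33282)
Function('M')(P) = 0
Pow(Add(Z, Function('M')(b)), -1) = Pow(Add(-33282, 0), -1) = Pow(-33282, -1) = Rational(-1, 33282)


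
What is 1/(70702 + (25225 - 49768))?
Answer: 1/46159 ≈ 2.1664e-5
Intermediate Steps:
1/(70702 + (25225 - 49768)) = 1/(70702 - 24543) = 1/46159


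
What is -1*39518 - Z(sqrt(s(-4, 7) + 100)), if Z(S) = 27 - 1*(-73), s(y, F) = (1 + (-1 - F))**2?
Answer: -39618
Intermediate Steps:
s(y, F) = F**2 (s(y, F) = (-F)**2 = F**2)
Z(S) = 100 (Z(S) = 27 + 73 = 100)
-1*39518 - Z(sqrt(s(-4, 7) + 100)) = -1*39518 - 1*100 = -39518 - 100 = -39618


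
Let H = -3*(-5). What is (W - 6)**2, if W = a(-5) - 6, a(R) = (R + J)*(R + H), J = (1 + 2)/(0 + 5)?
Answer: 3136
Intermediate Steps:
H = 15
J = 3/5 ≈ 0.60000
a(R) = (15 + R)*(3/5 + R) (a(R) = (R + 3/5)*(R + 15) = (3/5 + R)*(15 + R) = (15 + R)*(3/5 + R))
W = -50 (W = (9 + (-5)**2 + (78/5)*(-5)) - 6 = (9 + 25 - 78) - 6 = -44 - 6 = -50)
(W - 6)**2 = (-50 - 6)**2 = (-56)**2 = 3136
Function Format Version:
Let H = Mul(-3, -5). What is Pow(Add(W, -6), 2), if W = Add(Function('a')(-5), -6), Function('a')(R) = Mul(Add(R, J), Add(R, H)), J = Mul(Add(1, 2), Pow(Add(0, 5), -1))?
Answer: 3136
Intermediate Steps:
H = 15
J = Rational(3, 5) (J = Mul(3, Pow(5, -1)) = Mul(3, Rational(1, 5)) = Rational(3, 5) ≈ 0.60000)
Function('a')(R) = Mul(Add(15, R), Add(Rational(3, 5), R)) (Function('a')(R) = Mul(Add(R, Rational(3, 5)), Add(R, 15)) = Mul(Add(Rational(3, 5), R), Add(15, R)) = Mul(Add(15, R), Add(Rational(3, 5), R)))
W = -50 (W = Add(Add(9, Pow(-5, 2), Mul(Rational(78, 5), -5)), -6) = Add(Add(9, 25, -78), -6) = Add(-44, -6) = -50)
Pow(Add(W, -6), 2) = Pow(Add(-50, -6), 2) = Pow(-56, 2) = 3136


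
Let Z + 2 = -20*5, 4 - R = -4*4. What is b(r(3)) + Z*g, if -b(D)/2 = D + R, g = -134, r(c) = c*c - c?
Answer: 13616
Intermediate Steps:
R = 20 (R = 4 - (-4)*4 = 4 - 1*(-16) = 4 + 16 = 20)
Z = -102 (Z = -2 - 20*5 = -2 - 100 = -102)
r(c) = c² - c
b(D) = -40 - 2*D (b(D) = -2*(D + 20) = -2*(20 + D) = -40 - 2*D)
b(r(3)) + Z*g = (-40 - 6*(-1 + 3)) - 102*(-134) = (-40 - 6*2) + 13668 = (-40 - 2*6) + 13668 = (-40 - 12) + 13668 = -52 + 13668 = 13616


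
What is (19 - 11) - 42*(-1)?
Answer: 50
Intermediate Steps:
(19 - 11) - 42*(-1) = 8 + 42 = 50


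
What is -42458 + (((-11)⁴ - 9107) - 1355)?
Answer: -38279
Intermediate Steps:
-42458 + (((-11)⁴ - 9107) - 1355) = -42458 + ((14641 - 9107) - 1355) = -42458 + (5534 - 1355) = -42458 + 4179 = -38279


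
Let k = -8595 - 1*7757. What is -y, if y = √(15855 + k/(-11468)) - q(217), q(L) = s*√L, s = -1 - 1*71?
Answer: -72*√217 - √130334889391/2867 ≈ -1186.5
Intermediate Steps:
s = -72 (s = -1 - 71 = -72)
k = -16352 (k = -8595 - 7757 = -16352)
q(L) = -72*√L
y = 72*√217 + √130334889391/2867 (y = √(15855 - 16352/(-11468)) - (-72)*√217 = √(15855 - 16352*(-1/11468)) + 72*√217 = √(15855 + 4088/2867) + 72*√217 = √(45460373/2867) + 72*√217 = √130334889391/2867 + 72*√217 = 72*√217 + √130334889391/2867 ≈ 1186.5)
-y = -(72*√217 + √130334889391/2867) = -72*√217 - √130334889391/2867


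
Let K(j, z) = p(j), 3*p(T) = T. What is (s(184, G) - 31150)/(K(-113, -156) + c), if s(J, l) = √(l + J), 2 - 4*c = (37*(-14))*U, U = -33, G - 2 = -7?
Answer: 46725/6466 - 3*√179/12932 ≈ 7.2232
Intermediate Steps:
G = -5 (G = 2 - 7 = -5)
p(T) = T/3
c = -4273 (c = ½ - 37*(-14)*(-33)/4 = ½ - (-259)*(-33)/2 = ½ - ¼*17094 = ½ - 8547/2 = -4273)
K(j, z) = j/3
s(J, l) = √(J + l)
(s(184, G) - 31150)/(K(-113, -156) + c) = (√(184 - 5) - 31150)/((⅓)*(-113) - 4273) = (√179 - 31150)/(-113/3 - 4273) = (-31150 + √179)/(-12932/3) = (-31150 + √179)*(-3/12932) = 46725/6466 - 3*√179/12932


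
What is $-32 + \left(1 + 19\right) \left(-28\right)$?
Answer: $-592$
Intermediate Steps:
$-32 + \left(1 + 19\right) \left(-28\right) = -32 + 20 \left(-28\right) = -32 - 560 = -592$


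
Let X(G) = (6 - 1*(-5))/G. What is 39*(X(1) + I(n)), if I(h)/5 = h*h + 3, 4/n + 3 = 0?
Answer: 4082/3 ≈ 1360.7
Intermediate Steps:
n = -4/3 (n = 4/(-3 + 0) = 4/(-3) = 4*(-⅓) = -4/3 ≈ -1.3333)
I(h) = 15 + 5*h² (I(h) = 5*(h*h + 3) = 5*(h² + 3) = 5*(3 + h²) = 15 + 5*h²)
X(G) = 11/G (X(G) = (6 + 5)/G = 11/G)
39*(X(1) + I(n)) = 39*(11/1 + (15 + 5*(-4/3)²)) = 39*(11*1 + (15 + 5*(16/9))) = 39*(11 + (15 + 80/9)) = 39*(11 + 215/9) = 39*(314/9) = 4082/3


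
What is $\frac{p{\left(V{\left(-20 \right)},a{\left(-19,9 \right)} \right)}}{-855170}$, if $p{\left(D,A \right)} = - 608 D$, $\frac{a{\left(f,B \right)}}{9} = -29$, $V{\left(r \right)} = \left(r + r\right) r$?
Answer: $\frac{48640}{85517} \approx 0.56878$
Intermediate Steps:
$V{\left(r \right)} = 2 r^{2}$ ($V{\left(r \right)} = 2 r r = 2 r^{2}$)
$a{\left(f,B \right)} = -261$ ($a{\left(f,B \right)} = 9 \left(-29\right) = -261$)
$\frac{p{\left(V{\left(-20 \right)},a{\left(-19,9 \right)} \right)}}{-855170} = \frac{\left(-608\right) 2 \left(-20\right)^{2}}{-855170} = - 608 \cdot 2 \cdot 400 \left(- \frac{1}{855170}\right) = \left(-608\right) 800 \left(- \frac{1}{855170}\right) = \left(-486400\right) \left(- \frac{1}{855170}\right) = \frac{48640}{85517}$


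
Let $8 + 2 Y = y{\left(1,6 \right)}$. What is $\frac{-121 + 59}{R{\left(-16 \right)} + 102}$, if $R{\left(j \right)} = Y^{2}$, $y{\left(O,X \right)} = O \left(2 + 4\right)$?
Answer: $- \frac{62}{103} \approx -0.60194$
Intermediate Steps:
$y{\left(O,X \right)} = 6 O$ ($y{\left(O,X \right)} = O 6 = 6 O$)
$Y = -1$ ($Y = -4 + \frac{6 \cdot 1}{2} = -4 + \frac{1}{2} \cdot 6 = -4 + 3 = -1$)
$R{\left(j \right)} = 1$ ($R{\left(j \right)} = \left(-1\right)^{2} = 1$)
$\frac{-121 + 59}{R{\left(-16 \right)} + 102} = \frac{-121 + 59}{1 + 102} = - \frac{62}{103}$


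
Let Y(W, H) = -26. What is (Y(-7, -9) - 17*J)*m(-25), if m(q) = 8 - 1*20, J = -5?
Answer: -708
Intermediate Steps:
m(q) = -12 (m(q) = 8 - 20 = -12)
(Y(-7, -9) - 17*J)*m(-25) = (-26 - 17*(-5))*(-12) = (-26 + 85)*(-12) = 59*(-12) = -708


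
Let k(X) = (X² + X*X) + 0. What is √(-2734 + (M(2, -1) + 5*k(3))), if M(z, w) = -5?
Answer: I*√2649 ≈ 51.468*I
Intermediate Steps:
k(X) = 2*X² (k(X) = (X² + X²) + 0 = 2*X² + 0 = 2*X²)
√(-2734 + (M(2, -1) + 5*k(3))) = √(-2734 + (-5 + 5*(2*3²))) = √(-2734 + (-5 + 5*(2*9))) = √(-2734 + (-5 + 5*18)) = √(-2734 + (-5 + 90)) = √(-2734 + 85) = √(-2649) = I*√2649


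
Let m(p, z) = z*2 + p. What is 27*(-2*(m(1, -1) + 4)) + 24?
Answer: -138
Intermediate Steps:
m(p, z) = p + 2*z (m(p, z) = 2*z + p = p + 2*z)
27*(-2*(m(1, -1) + 4)) + 24 = 27*(-2*((1 + 2*(-1)) + 4)) + 24 = 27*(-2*((1 - 2) + 4)) + 24 = 27*(-2*(-1 + 4)) + 24 = 27*(-2*3) + 24 = 27*(-6) + 24 = -162 + 24 = -138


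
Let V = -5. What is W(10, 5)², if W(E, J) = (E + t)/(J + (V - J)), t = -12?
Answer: 4/25 ≈ 0.16000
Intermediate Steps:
W(E, J) = 12/5 - E/5 (W(E, J) = (E - 12)/(J + (-5 - J)) = (-12 + E)/(-5) = (-12 + E)*(-⅕) = 12/5 - E/5)
W(10, 5)² = (12/5 - ⅕*10)² = (12/5 - 2)² = (⅖)² = 4/25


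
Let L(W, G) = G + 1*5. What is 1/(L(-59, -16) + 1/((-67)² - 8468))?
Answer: -3979/43770 ≈ -0.090907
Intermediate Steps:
L(W, G) = 5 + G (L(W, G) = G + 5 = 5 + G)
1/(L(-59, -16) + 1/((-67)² - 8468)) = 1/((5 - 16) + 1/((-67)² - 8468)) = 1/(-11 + 1/(4489 - 8468)) = 1/(-11 + 1/(-3979)) = 1/(-11 - 1/3979) = 1/(-43770/3979) = -3979/43770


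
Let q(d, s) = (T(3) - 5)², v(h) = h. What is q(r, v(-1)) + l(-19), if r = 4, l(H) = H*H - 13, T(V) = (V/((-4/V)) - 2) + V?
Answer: 6193/16 ≈ 387.06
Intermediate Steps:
T(V) = -2 + V - V²/4 (T(V) = (V*(-V/4) - 2) + V = (-V²/4 - 2) + V = (-2 - V²/4) + V = -2 + V - V²/4)
l(H) = -13 + H² (l(H) = H² - 13 = -13 + H²)
q(d, s) = 625/16 (q(d, s) = ((-2 + 3 - ¼*3²) - 5)² = ((-2 + 3 - ¼*9) - 5)² = ((-2 + 3 - 9/4) - 5)² = (-5/4 - 5)² = (-25/4)² = 625/16)
q(r, v(-1)) + l(-19) = 625/16 + (-13 + (-19)²) = 625/16 + (-13 + 361) = 625/16 + 348 = 6193/16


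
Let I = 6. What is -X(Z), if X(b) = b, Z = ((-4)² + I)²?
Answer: -484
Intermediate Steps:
Z = 484 (Z = ((-4)² + 6)² = (16 + 6)² = 22² = 484)
-X(Z) = -1*484 = -484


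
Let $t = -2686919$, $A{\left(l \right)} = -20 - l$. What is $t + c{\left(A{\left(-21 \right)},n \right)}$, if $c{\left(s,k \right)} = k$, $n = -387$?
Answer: $-2687306$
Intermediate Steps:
$t + c{\left(A{\left(-21 \right)},n \right)} = -2686919 - 387 = -2687306$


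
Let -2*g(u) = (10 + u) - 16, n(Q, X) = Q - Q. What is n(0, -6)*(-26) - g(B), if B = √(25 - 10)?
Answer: -3 + √15/2 ≈ -1.0635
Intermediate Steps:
n(Q, X) = 0
B = √15 ≈ 3.8730
g(u) = 3 - u/2 (g(u) = -((10 + u) - 16)/2 = -(-6 + u)/2 = 3 - u/2)
n(0, -6)*(-26) - g(B) = 0*(-26) - (3 - √15/2) = 0 + (-3 + √15/2) = -3 + √15/2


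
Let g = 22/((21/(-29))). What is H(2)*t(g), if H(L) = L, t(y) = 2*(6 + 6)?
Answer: 48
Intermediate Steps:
g = -638/21 (g = 22/((21*(-1/29))) = 22/(-21/29) = 22*(-29/21) = -638/21 ≈ -30.381)
t(y) = 24 (t(y) = 2*12 = 24)
H(2)*t(g) = 2*24 = 48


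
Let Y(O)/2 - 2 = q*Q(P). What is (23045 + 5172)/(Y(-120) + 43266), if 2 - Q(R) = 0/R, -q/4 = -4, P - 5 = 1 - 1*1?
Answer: 28217/43334 ≈ 0.65115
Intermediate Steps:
P = 5 (P = 5 + (1 - 1*1) = 5 + (1 - 1) = 5 + 0 = 5)
q = 16 (q = -4*(-4) = 16)
Q(R) = 2 (Q(R) = 2 - 0/R = 2 - 1*0 = 2 + 0 = 2)
Y(O) = 68 (Y(O) = 4 + 2*(16*2) = 4 + 2*32 = 4 + 64 = 68)
(23045 + 5172)/(Y(-120) + 43266) = (23045 + 5172)/(68 + 43266) = 28217/43334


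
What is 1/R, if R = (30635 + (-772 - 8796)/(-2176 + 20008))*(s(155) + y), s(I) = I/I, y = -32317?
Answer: -743/735557607068 ≈ -1.0101e-9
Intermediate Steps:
s(I) = 1
R = -735557607068/743 (R = (30635 + (-772 - 8796)/(-2176 + 20008))*(1 - 32317) = (30635 - 9568/17832)*(-32316) = (30635 - 9568*1/17832)*(-32316) = (30635 - 1196/2229)*(-32316) = (68284219/2229)*(-32316) = -735557607068/743 ≈ -9.8998e+8)
1/R = 1/(-735557607068/743) = -743/735557607068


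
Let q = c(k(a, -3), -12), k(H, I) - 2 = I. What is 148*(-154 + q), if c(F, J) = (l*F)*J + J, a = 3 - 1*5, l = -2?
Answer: -28120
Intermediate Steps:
a = -2 (a = 3 - 5 = -2)
k(H, I) = 2 + I
c(F, J) = J - 2*F*J (c(F, J) = (-2*F)*J + J = -2*F*J + J = J - 2*F*J)
q = -36 (q = -12*(1 - 2*(2 - 3)) = -12*(1 - 2*(-1)) = -12*(1 + 2) = -12*3 = -36)
148*(-154 + q) = 148*(-154 - 36) = 148*(-190) = -28120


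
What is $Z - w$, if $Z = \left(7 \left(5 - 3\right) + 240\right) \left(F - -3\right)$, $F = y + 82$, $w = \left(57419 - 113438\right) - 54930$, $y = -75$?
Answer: $113489$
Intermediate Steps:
$w = -110949$ ($w = -56019 - 54930 = -110949$)
$F = 7$ ($F = -75 + 82 = 7$)
$Z = 2540$ ($Z = \left(7 \left(5 - 3\right) + 240\right) \left(7 - -3\right) = \left(7 \cdot 2 + 240\right) \left(7 + 3\right) = \left(14 + 240\right) 10 = 254 \cdot 10 = 2540$)
$Z - w = 2540 - -110949 = 2540 + 110949 = 113489$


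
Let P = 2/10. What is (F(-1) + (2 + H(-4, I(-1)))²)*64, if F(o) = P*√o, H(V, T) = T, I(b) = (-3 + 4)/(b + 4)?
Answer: 3136/9 + 64*I/5 ≈ 348.44 + 12.8*I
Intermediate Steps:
P = ⅕ (P = 2*(⅒) = ⅕ ≈ 0.20000)
I(b) = 1/(4 + b)
F(o) = √o/5
(F(-1) + (2 + H(-4, I(-1)))²)*64 = (√(-1)/5 + (2 + 1/(4 - 1))²)*64 = (I/5 + (2 + 1/3)²)*64 = (I/5 + (2 + ⅓)²)*64 = (I/5 + (7/3)²)*64 = (I/5 + 49/9)*64 = (49/9 + I/5)*64 = 3136/9 + 64*I/5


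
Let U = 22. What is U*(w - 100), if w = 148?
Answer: 1056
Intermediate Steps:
U*(w - 100) = 22*(148 - 100) = 22*48 = 1056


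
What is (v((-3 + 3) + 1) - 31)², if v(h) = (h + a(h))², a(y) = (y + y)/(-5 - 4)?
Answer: 6061444/6561 ≈ 923.86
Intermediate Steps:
a(y) = -2*y/9 (a(y) = (2*y)/(-9) = (2*y)*(-⅑) = -2*y/9)
v(h) = 49*h²/81 (v(h) = (h - 2*h/9)² = (7*h/9)² = 49*h²/81)
(v((-3 + 3) + 1) - 31)² = (49*((-3 + 3) + 1)²/81 - 31)² = (49*(0 + 1)²/81 - 31)² = ((49/81)*1² - 31)² = ((49/81)*1 - 31)² = (49/81 - 31)² = (-2462/81)² = 6061444/6561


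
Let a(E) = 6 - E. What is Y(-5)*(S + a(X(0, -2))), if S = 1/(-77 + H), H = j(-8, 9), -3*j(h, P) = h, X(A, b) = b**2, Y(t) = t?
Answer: -2215/223 ≈ -9.9327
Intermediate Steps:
j(h, P) = -h/3
H = 8/3 (H = -1/3*(-8) = 8/3 ≈ 2.6667)
S = -3/223 (S = 1/(-77 + 8/3) = 1/(-223/3) = -3/223 ≈ -0.013453)
Y(-5)*(S + a(X(0, -2))) = -5*(-3/223 + (6 - 1*(-2)**2)) = -5*(-3/223 + (6 - 1*4)) = -5*(-3/223 + (6 - 4)) = -5*(-3/223 + 2) = -5*443/223 = -2215/223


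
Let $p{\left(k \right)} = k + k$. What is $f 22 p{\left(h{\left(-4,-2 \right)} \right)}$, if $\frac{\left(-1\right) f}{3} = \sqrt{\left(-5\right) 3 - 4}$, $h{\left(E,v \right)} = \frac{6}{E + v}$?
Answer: $132 i \sqrt{19} \approx 575.38 i$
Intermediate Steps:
$p{\left(k \right)} = 2 k$
$f = - 3 i \sqrt{19}$ ($f = - 3 \sqrt{\left(-5\right) 3 - 4} = - 3 \sqrt{-15 - 4} = - 3 \sqrt{-19} = - 3 i \sqrt{19} \approx - 13.077 i$)
$f 22 p{\left(h{\left(-4,-2 \right)} \right)} = - 3 i \sqrt{19} \cdot 22 \cdot 2 \frac{6}{-4 - 2} = - 66 i \sqrt{19} \cdot 2 \frac{6}{-6} = - 66 i \sqrt{19} \cdot 2 \cdot 6 \left(- \frac{1}{6}\right) = - 66 i \sqrt{19} \cdot 2 \left(-1\right) = - 66 i \sqrt{19} \left(-2\right) = 132 i \sqrt{19}$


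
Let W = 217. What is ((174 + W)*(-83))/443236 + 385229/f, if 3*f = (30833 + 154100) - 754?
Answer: 5819137035/938330612 ≈ 6.2016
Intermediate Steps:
f = 61393 (f = ((30833 + 154100) - 754)/3 = (184933 - 754)/3 = (1/3)*184179 = 61393)
((174 + W)*(-83))/443236 + 385229/f = ((174 + 217)*(-83))/443236 + 385229/61393 = (391*(-83))*(1/443236) + 385229*(1/61393) = -32453*1/443236 + 385229/61393 = -32453/443236 + 385229/61393 = 5819137035/938330612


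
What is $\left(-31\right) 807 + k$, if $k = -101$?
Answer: $-25118$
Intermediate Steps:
$\left(-31\right) 807 + k = \left(-31\right) 807 - 101 = -25017 - 101 = -25118$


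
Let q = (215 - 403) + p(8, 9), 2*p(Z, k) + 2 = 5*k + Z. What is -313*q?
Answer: 101725/2 ≈ 50863.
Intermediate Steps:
p(Z, k) = -1 + Z/2 + 5*k/2 (p(Z, k) = -1 + (5*k + Z)/2 = -1 + (Z + 5*k)/2 = -1 + (Z/2 + 5*k/2) = -1 + Z/2 + 5*k/2)
q = -325/2 (q = (215 - 403) + (-1 + (½)*8 + (5/2)*9) = -188 + (-1 + 4 + 45/2) = -188 + 51/2 = -325/2 ≈ -162.50)
-313*q = -313*(-325/2) = 101725/2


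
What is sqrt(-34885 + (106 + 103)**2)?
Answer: 2*sqrt(2199) ≈ 93.787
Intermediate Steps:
sqrt(-34885 + (106 + 103)**2) = sqrt(-34885 + 209**2) = sqrt(-34885 + 43681) = sqrt(8796) = 2*sqrt(2199)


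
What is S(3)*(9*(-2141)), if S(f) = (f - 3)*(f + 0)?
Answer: 0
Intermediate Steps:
S(f) = f*(-3 + f) (S(f) = (-3 + f)*f = f*(-3 + f))
S(3)*(9*(-2141)) = (3*(-3 + 3))*(9*(-2141)) = (3*0)*(-19269) = 0*(-19269) = 0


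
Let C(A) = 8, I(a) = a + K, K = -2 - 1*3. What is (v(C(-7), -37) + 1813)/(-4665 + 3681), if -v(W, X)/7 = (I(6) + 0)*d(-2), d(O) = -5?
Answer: -77/41 ≈ -1.8780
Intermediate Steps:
K = -5 (K = -2 - 3 = -5)
I(a) = -5 + a (I(a) = a - 5 = -5 + a)
v(W, X) = 35 (v(W, X) = -7*((-5 + 6) + 0)*(-5) = -7*(1 + 0)*(-5) = -7*(-5) = 35)
(v(C(-7), -37) + 1813)/(-4665 + 3681) = (35 + 1813)/(-4665 + 3681) = 1848/(-984) = 1848*(-1/984) = -77/41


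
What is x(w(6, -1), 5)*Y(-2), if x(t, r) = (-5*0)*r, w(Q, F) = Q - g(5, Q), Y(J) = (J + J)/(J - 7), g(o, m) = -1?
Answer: 0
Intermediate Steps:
Y(J) = 2*J/(-7 + J) (Y(J) = (2*J)/(-7 + J) = 2*J/(-7 + J))
w(Q, F) = 1 + Q (w(Q, F) = Q - 1*(-1) = Q + 1 = 1 + Q)
x(t, r) = 0 (x(t, r) = 0*r = 0)
x(w(6, -1), 5)*Y(-2) = 0*(2*(-2)/(-7 - 2)) = 0*(2*(-2)/(-9)) = 0*(2*(-2)*(-⅑)) = 0*(4/9) = 0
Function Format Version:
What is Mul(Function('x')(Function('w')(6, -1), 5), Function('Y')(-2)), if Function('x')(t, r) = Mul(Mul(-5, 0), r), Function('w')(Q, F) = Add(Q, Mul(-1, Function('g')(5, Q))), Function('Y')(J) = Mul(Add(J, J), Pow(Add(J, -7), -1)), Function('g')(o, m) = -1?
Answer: 0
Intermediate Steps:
Function('Y')(J) = Mul(2, J, Pow(Add(-7, J), -1)) (Function('Y')(J) = Mul(Mul(2, J), Pow(Add(-7, J), -1)) = Mul(2, J, Pow(Add(-7, J), -1)))
Function('w')(Q, F) = Add(1, Q) (Function('w')(Q, F) = Add(Q, Mul(-1, -1)) = Add(Q, 1) = Add(1, Q))
Function('x')(t, r) = 0 (Function('x')(t, r) = Mul(0, r) = 0)
Mul(Function('x')(Function('w')(6, -1), 5), Function('Y')(-2)) = Mul(0, Mul(2, -2, Pow(Add(-7, -2), -1))) = Mul(0, Mul(2, -2, Pow(-9, -1))) = Mul(0, Mul(2, -2, Rational(-1, 9))) = Mul(0, Rational(4, 9)) = 0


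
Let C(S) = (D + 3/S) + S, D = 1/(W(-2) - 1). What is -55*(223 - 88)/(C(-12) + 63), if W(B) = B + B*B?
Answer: -3300/23 ≈ -143.48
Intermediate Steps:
W(B) = B + B²
D = 1 (D = 1/(-2*(1 - 2) - 1) = 1/(-2*(-1) - 1) = 1/(2 - 1) = 1/1 = 1)
C(S) = 1 + S + 3/S (C(S) = (1 + 3/S) + S = 1 + S + 3/S)
-55*(223 - 88)/(C(-12) + 63) = -55*(223 - 88)/((1 - 12 + 3/(-12)) + 63) = -7425/((1 - 12 + 3*(-1/12)) + 63) = -7425/((1 - 12 - ¼) + 63) = -7425/(-45/4 + 63) = -7425/207/4 = -7425*4/207 = -55*60/23 = -3300/23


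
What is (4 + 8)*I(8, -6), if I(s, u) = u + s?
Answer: 24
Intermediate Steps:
I(s, u) = s + u
(4 + 8)*I(8, -6) = (4 + 8)*(8 - 6) = 12*2 = 24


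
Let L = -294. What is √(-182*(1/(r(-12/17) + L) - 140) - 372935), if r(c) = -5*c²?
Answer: I*√637760395280238/42843 ≈ 589.45*I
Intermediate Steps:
√(-182*(1/(r(-12/17) + L) - 140) - 372935) = √(-182*(1/(-5*(-12/17)² - 294) - 140) - 372935) = √(-182*(1/(-5*144/289 - 294) - 140) - 372935) = √(-182*(1/(-720/289 - 294) - 140) - 372935) = √(-182*(1/(-85686/289) - 140) - 372935) = √(-182*(-289/85686 - 140) - 372935) = √(-182*(-11996329/85686) - 372935) = √(1091665939/42843 - 372935) = √(-14885988266/42843) = I*√637760395280238/42843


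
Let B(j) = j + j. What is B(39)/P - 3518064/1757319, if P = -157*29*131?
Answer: -699487239078/349380205439 ≈ -2.0021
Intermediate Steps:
B(j) = 2*j
P = -596443 (P = -4553*131 = -596443)
B(39)/P - 3518064/1757319 = (2*39)/(-596443) - 3518064/1757319 = 78*(-1/596443) - 3518064*1/1757319 = -78/596443 - 1172688/585773 = -699487239078/349380205439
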